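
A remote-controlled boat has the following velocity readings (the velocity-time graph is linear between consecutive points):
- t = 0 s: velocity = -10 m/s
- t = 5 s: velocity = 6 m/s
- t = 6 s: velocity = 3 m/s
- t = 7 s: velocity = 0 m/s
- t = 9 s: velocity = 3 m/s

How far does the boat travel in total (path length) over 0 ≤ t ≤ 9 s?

Total distance travelled is ∫|v| dt — sum the magnitudes of each area piece.
0–5 s: v = 0 at t = 3.125 s; triangle areas 15.625 + 5.625 = 21.25 m
5–6 s: |½(6 + 3)(1)| = 4.5 m
6–7 s: |½(3 + 0)(1)| = 1.5 m
7–9 s: |½(0 + 3)(2)| = 3 m
Total distance = 30.25 m

30.25 m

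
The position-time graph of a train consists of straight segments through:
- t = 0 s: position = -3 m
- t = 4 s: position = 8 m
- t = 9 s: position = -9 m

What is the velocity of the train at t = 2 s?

2.75 m/s

Velocity is the slope of the x-t graph on 0–4 s: (8 − -3)/(4 − 0) = 2.75 m/s.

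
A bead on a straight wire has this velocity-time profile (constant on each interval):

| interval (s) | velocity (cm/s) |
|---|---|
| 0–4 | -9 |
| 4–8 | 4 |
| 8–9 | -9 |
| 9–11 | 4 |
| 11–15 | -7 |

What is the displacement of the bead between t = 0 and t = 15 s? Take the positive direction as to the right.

Net displacement equals the area under the velocity-time graph (areas below the axis count negative).
0–4 s: -9 × 4 = -36 cm
4–8 s: 4 × 4 = 16 cm
8–9 s: -9 × 1 = -9 cm
9–11 s: 4 × 2 = 8 cm
11–15 s: -7 × 4 = -28 cm
Net displacement = -49 cm

-49 cm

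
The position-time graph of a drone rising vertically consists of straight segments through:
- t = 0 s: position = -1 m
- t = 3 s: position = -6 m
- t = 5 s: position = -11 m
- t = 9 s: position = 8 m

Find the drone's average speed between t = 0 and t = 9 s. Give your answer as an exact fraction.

Average speed = (total path length)/(elapsed time); on a piecewise-linear x-t graph the path length is Σ|Δx|.
0–3 s: |Δx| = |-6 − -1| = 5 m
3–5 s: |Δx| = |-11 − -6| = 5 m
5–9 s: |Δx| = |8 − -11| = 19 m
Total path = 29 m; average speed = 29/9 = 29/9 m/s.

29/9 m/s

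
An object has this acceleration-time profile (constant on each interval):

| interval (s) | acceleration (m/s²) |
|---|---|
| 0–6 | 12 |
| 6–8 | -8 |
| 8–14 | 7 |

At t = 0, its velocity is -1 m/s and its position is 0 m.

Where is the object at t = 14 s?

On each constant-a segment, Δv = aΔt and Δx = v₀Δt + ½aΔt²; chain segment to segment.
0–6 s: v starts -1 m/s; Δx = -1·6 + ½·12·6² = 210 m; v ends 71 m/s.
6–8 s: v starts 71 m/s; Δx = 71·2 + ½·-8·2² = 126 m; v ends 55 m/s.
8–14 s: v starts 55 m/s; Δx = 55·6 + ½·7·6² = 456 m; v ends 97 m/s.
x(14) = 0 + Σ Δx = 792 m.

792 m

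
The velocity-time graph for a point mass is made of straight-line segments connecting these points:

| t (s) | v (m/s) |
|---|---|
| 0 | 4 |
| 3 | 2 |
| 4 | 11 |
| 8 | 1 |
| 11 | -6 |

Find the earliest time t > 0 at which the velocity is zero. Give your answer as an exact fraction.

t = 59/7 s

v changes sign on 8–11 s (from 1 to -6); the graph is linear there, so v = 0 at t = 8 + (-1)·(11 − 8)/(-6 − 1) = 59/7 s.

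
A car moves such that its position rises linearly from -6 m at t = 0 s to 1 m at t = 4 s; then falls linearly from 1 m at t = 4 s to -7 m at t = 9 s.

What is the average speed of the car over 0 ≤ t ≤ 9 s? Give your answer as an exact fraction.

Average speed = (total path length)/(elapsed time); on a piecewise-linear x-t graph the path length is Σ|Δx|.
0–4 s: |Δx| = |1 − -6| = 7 m
4–9 s: |Δx| = |-7 − 1| = 8 m
Total path = 15 m; average speed = 15/9 = 5/3 m/s.

5/3 m/s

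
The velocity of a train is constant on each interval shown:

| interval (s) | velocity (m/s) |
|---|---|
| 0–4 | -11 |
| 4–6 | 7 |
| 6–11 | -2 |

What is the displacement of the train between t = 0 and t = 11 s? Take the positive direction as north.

Net displacement equals the area under the velocity-time graph (areas below the axis count negative).
0–4 s: -11 × 4 = -44 m
4–6 s: 7 × 2 = 14 m
6–11 s: -2 × 5 = -10 m
Net displacement = -40 m

-40 m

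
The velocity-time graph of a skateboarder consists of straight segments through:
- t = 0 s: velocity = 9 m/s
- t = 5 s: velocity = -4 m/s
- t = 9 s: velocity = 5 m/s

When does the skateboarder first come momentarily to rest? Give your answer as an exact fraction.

v changes sign on 0–5 s (from 9 to -4); the graph is linear there, so v = 0 at t = 0 + (-9)·(5 − 0)/(-4 − 9) = 45/13 s.

t = 45/13 s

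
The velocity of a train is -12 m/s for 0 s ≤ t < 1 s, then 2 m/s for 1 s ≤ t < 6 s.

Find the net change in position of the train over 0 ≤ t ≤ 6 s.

-2 m

Net displacement equals the area under the velocity-time graph (areas below the axis count negative).
0–1 s: -12 × 1 = -12 m
1–6 s: 2 × 5 = 10 m
Net displacement = -2 m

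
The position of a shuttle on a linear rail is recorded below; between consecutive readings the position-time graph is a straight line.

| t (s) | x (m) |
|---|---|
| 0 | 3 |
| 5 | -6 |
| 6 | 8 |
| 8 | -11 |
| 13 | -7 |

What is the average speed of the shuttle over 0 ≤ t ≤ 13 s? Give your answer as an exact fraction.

46/13 m/s

Average speed = (total path length)/(elapsed time); on a piecewise-linear x-t graph the path length is Σ|Δx|.
0–5 s: |Δx| = |-6 − 3| = 9 m
5–6 s: |Δx| = |8 − -6| = 14 m
6–8 s: |Δx| = |-11 − 8| = 19 m
8–13 s: |Δx| = |-7 − -11| = 4 m
Total path = 46 m; average speed = 46/13 = 46/13 m/s.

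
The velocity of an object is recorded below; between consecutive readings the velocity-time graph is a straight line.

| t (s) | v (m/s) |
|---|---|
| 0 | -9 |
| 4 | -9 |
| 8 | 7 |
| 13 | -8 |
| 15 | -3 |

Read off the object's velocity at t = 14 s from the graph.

On 13–15 s the graph is linear from -8 to -3 m/s: v(14) = -8 + (-3 − -8)·(14 − 13)/(15 − 13) = -5.5 m/s.

-5.5 m/s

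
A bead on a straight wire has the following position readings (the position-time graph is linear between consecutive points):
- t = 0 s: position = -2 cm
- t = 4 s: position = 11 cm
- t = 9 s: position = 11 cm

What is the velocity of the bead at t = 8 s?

0 cm/s

Velocity is the slope of the x-t graph on 4–9 s: (11 − 11)/(9 − 4) = 0 cm/s.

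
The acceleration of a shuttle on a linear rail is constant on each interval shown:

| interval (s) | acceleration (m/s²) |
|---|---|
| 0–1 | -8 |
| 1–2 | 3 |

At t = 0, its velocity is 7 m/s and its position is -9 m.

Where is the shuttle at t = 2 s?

On each constant-a segment, Δv = aΔt and Δx = v₀Δt + ½aΔt²; chain segment to segment.
0–1 s: v starts 7 m/s; Δx = 7·1 + ½·-8·1² = 3 m; v ends -1 m/s.
1–2 s: v starts -1 m/s; Δx = -1·1 + ½·3·1² = 0.5 m; v ends 2 m/s.
x(2) = -9 + Σ Δx = -5.5 m.

-5.5 m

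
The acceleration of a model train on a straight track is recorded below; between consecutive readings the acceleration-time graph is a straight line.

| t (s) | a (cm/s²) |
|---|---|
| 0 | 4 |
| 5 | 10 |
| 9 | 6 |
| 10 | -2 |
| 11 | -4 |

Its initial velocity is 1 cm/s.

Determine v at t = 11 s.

67 cm/s

Δv equals the area under the a-t graph; then v = v₀ + Δv.
0–5 s: ½(4 + 10)(5) = 35 cm/s
5–9 s: ½(10 + 6)(4) = 32 cm/s
9–10 s: ½(6 + -2)(1) = 2 cm/s
10–11 s: ½(-2 + -4)(1) = -3 cm/s
Δv = 66 cm/s, so v(11) = 1 + (66) = 67 cm/s.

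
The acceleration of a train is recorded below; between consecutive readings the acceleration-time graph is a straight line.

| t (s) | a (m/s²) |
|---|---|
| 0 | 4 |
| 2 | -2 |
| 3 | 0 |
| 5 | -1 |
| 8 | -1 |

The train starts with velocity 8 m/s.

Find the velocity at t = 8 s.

Δv equals the area under the a-t graph; then v = v₀ + Δv.
0–2 s: ½(4 + -2)(2) = 2 m/s
2–3 s: ½(-2 + 0)(1) = -1 m/s
3–5 s: ½(0 + -1)(2) = -1 m/s
5–8 s: -1 × 3 = -3 m/s
Δv = -3 m/s, so v(8) = 8 + (-3) = 5 m/s.

5 m/s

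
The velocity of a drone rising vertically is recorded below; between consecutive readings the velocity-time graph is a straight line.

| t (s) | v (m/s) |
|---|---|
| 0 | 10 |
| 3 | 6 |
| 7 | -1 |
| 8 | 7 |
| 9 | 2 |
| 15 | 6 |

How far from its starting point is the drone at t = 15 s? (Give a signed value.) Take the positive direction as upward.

65.5 m

Net displacement equals the area under the velocity-time graph (areas below the axis count negative).
0–3 s: ½(10 + 6)(3) = 24 m
3–7 s: ½(6 + -1)(4) = 10 m
7–8 s: ½(-1 + 7)(1) = 3 m
8–9 s: ½(7 + 2)(1) = 4.5 m
9–15 s: ½(2 + 6)(6) = 24 m
Net displacement = 65.5 m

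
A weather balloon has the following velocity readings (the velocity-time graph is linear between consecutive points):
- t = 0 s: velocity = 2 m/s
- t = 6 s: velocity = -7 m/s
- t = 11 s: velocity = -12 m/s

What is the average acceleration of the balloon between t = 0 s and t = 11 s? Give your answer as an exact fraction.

Average acceleration = Δv/Δt = (-12 − 2)/(11 − 0) = -14/11 m/s².

-14/11 m/s²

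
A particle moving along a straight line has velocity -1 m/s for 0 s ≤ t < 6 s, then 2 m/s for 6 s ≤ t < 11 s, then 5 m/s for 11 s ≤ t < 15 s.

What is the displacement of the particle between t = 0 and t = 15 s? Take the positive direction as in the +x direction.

24 m

Net displacement equals the area under the velocity-time graph (areas below the axis count negative).
0–6 s: -1 × 6 = -6 m
6–11 s: 2 × 5 = 10 m
11–15 s: 5 × 4 = 20 m
Net displacement = 24 m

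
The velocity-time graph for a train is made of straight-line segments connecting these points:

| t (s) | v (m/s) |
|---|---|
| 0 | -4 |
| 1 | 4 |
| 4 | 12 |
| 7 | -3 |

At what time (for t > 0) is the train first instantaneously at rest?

v changes sign on 0–1 s (from -4 to 4); the graph is linear there, so v = 0 at t = 0 + (4)·(1 − 0)/(4 − -4) = 0.5 s.

t = 0.5 s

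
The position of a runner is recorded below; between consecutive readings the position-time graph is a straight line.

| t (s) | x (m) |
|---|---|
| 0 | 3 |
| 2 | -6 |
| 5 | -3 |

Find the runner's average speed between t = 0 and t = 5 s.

2.4 m/s

Average speed = (total path length)/(elapsed time); on a piecewise-linear x-t graph the path length is Σ|Δx|.
0–2 s: |Δx| = |-6 − 3| = 9 m
2–5 s: |Δx| = |-3 − -6| = 3 m
Total path = 12 m; average speed = 12/5 = 2.4 m/s.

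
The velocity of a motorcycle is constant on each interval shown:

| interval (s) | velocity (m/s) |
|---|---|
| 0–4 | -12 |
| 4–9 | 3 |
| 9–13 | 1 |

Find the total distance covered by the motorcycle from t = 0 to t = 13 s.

67 m

Distance (not displacement) is the total path length: add the absolute areas under v-t.
0–4 s: |-12| × 4 = 48 m
4–9 s: |3| × 5 = 15 m
9–13 s: |1| × 4 = 4 m
Total distance = 67 m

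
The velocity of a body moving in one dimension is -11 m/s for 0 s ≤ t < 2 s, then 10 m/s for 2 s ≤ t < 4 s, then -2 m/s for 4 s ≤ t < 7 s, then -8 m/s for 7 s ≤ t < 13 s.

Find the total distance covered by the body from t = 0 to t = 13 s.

Total distance travelled is ∫|v| dt — sum the magnitudes of each area piece.
0–2 s: |-11| × 2 = 22 m
2–4 s: |10| × 2 = 20 m
4–7 s: |-2| × 3 = 6 m
7–13 s: |-8| × 6 = 48 m
Total distance = 96 m

96 m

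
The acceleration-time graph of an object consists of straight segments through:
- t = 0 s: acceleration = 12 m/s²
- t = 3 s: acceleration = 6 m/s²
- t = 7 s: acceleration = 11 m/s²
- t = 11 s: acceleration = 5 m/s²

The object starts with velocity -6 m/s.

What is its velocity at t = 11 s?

Δv equals the area under the a-t graph; then v = v₀ + Δv.
0–3 s: ½(12 + 6)(3) = 27 m/s
3–7 s: ½(6 + 11)(4) = 34 m/s
7–11 s: ½(11 + 5)(4) = 32 m/s
Δv = 93 m/s, so v(11) = -6 + (93) = 87 m/s.

87 m/s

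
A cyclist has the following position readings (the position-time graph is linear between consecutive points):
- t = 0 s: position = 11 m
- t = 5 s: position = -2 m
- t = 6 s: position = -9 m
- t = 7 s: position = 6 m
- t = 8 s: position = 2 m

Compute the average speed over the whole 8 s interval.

Average speed = (total path length)/(elapsed time); on a piecewise-linear x-t graph the path length is Σ|Δx|.
0–5 s: |Δx| = |-2 − 11| = 13 m
5–6 s: |Δx| = |-9 − -2| = 7 m
6–7 s: |Δx| = |6 − -9| = 15 m
7–8 s: |Δx| = |2 − 6| = 4 m
Total path = 39 m; average speed = 39/8 = 4.875 m/s.

4.875 m/s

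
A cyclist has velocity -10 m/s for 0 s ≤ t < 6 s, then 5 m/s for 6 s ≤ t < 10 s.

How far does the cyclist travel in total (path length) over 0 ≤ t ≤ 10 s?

Distance (not displacement) is the total path length: add the absolute areas under v-t.
0–6 s: |-10| × 6 = 60 m
6–10 s: |5| × 4 = 20 m
Total distance = 80 m

80 m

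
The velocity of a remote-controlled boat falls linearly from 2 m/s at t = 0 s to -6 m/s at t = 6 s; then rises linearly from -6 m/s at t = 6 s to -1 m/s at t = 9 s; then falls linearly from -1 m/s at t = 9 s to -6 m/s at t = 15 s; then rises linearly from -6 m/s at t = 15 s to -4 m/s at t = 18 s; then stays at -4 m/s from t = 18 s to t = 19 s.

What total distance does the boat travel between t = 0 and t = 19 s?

65.5 m

Distance (not displacement) is the total path length: add the absolute areas under v-t.
0–6 s: v = 0 at t = 1.5 s; triangle areas 1.5 + 13.5 = 15 m
6–9 s: |½(-6 + -1)(3)| = 10.5 m
9–15 s: |½(-1 + -6)(6)| = 21 m
15–18 s: |½(-6 + -4)(3)| = 15 m
18–19 s: |-4| × 1 = 4 m
Total distance = 65.5 m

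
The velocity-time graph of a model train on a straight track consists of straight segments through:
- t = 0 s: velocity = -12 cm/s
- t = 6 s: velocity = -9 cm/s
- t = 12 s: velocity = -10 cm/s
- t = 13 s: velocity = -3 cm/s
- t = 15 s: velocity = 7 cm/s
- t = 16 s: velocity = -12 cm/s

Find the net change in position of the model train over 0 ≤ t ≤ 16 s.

Net displacement equals the area under the velocity-time graph (areas below the axis count negative).
0–6 s: ½(-12 + -9)(6) = -63 cm
6–12 s: ½(-9 + -10)(6) = -57 cm
12–13 s: ½(-10 + -3)(1) = -6.5 cm
13–15 s: ½(-3 + 7)(2) = 4 cm
15–16 s: ½(7 + -12)(1) = -2.5 cm
Net displacement = -125 cm

-125 cm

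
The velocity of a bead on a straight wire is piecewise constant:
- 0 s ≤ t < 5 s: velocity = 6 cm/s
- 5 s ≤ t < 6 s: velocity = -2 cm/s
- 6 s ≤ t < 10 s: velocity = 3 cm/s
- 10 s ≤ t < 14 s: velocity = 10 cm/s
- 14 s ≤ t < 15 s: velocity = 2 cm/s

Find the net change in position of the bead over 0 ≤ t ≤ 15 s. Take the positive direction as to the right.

82 cm

Displacement is the signed area under the v-t curve.
0–5 s: 6 × 5 = 30 cm
5–6 s: -2 × 1 = -2 cm
6–10 s: 3 × 4 = 12 cm
10–14 s: 10 × 4 = 40 cm
14–15 s: 2 × 1 = 2 cm
Net displacement = 82 cm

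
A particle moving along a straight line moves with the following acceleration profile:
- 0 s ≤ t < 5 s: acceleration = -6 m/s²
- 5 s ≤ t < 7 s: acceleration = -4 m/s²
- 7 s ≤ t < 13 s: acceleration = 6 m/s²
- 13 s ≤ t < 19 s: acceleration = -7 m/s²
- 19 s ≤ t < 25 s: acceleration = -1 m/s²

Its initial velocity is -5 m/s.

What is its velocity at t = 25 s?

-55 m/s

Δv equals the area under the a-t graph; then v = v₀ + Δv.
0–5 s: -6 × 5 = -30 m/s
5–7 s: -4 × 2 = -8 m/s
7–13 s: 6 × 6 = 36 m/s
13–19 s: -7 × 6 = -42 m/s
19–25 s: -1 × 6 = -6 m/s
Δv = -50 m/s, so v(25) = -5 + (-50) = -55 m/s.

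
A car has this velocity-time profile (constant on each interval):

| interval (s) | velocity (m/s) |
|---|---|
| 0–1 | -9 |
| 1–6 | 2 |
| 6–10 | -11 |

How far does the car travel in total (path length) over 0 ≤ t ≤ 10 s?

63 m

Distance (not displacement) is the total path length: add the absolute areas under v-t.
0–1 s: |-9| × 1 = 9 m
1–6 s: |2| × 5 = 10 m
6–10 s: |-11| × 4 = 44 m
Total distance = 63 m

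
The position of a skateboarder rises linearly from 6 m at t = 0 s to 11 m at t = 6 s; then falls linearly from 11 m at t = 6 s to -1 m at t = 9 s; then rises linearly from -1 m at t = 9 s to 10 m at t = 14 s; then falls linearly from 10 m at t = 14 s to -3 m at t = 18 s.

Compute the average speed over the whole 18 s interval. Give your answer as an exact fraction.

Average speed = (total path length)/(elapsed time); on a piecewise-linear x-t graph the path length is Σ|Δx|.
0–6 s: |Δx| = |11 − 6| = 5 m
6–9 s: |Δx| = |-1 − 11| = 12 m
9–14 s: |Δx| = |10 − -1| = 11 m
14–18 s: |Δx| = |-3 − 10| = 13 m
Total path = 41 m; average speed = 41/18 = 41/18 m/s.

41/18 m/s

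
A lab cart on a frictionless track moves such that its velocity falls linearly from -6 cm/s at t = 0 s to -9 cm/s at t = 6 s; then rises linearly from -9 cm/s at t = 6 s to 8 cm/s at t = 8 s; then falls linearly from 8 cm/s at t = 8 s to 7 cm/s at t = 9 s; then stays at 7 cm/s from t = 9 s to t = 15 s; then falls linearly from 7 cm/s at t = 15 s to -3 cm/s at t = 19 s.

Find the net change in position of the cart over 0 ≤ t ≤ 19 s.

Net displacement equals the area under the velocity-time graph (areas below the axis count negative).
0–6 s: ½(-6 + -9)(6) = -45 cm
6–8 s: ½(-9 + 8)(2) = -1 cm
8–9 s: ½(8 + 7)(1) = 7.5 cm
9–15 s: 7 × 6 = 42 cm
15–19 s: ½(7 + -3)(4) = 8 cm
Net displacement = 11.5 cm

11.5 cm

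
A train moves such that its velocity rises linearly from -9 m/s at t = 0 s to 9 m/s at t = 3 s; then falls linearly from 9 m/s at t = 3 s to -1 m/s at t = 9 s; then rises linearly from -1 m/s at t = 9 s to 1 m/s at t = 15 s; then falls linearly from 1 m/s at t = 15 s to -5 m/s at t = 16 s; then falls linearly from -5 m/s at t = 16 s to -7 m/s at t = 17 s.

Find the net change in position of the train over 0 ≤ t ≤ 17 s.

Net displacement equals the area under the velocity-time graph (areas below the axis count negative).
0–3 s: ½(-9 + 9)(3) = 0 m
3–9 s: ½(9 + -1)(6) = 24 m
9–15 s: ½(-1 + 1)(6) = 0 m
15–16 s: ½(1 + -5)(1) = -2 m
16–17 s: ½(-5 + -7)(1) = -6 m
Net displacement = 16 m

16 m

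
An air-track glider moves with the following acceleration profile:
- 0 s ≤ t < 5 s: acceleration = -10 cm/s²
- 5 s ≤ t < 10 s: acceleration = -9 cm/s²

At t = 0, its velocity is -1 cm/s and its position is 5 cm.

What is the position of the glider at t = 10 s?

On each constant-a segment, Δv = aΔt and Δx = v₀Δt + ½aΔt²; chain segment to segment.
0–5 s: v starts -1 cm/s; Δx = -1·5 + ½·-10·5² = -130 cm; v ends -51 cm/s.
5–10 s: v starts -51 cm/s; Δx = -51·5 + ½·-9·5² = -367.5 cm; v ends -96 cm/s.
x(10) = 5 + Σ Δx = -492.5 cm.

-492.5 cm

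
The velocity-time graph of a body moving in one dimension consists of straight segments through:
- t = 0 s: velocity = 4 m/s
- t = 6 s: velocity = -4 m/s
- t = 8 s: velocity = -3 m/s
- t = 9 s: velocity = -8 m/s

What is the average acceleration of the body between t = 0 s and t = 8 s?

-0.875 m/s²

Average acceleration = Δv/Δt = (-3 − 4)/(8 − 0) = -0.875 m/s².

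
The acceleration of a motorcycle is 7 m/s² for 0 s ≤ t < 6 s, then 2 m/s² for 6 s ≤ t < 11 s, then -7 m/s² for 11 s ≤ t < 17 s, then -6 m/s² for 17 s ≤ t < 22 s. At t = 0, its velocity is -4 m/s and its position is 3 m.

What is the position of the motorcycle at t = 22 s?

437 m

On each constant-a segment, Δv = aΔt and Δx = v₀Δt + ½aΔt²; chain segment to segment.
0–6 s: v starts -4 m/s; Δx = -4·6 + ½·7·6² = 102 m; v ends 38 m/s.
6–11 s: v starts 38 m/s; Δx = 38·5 + ½·2·5² = 215 m; v ends 48 m/s.
11–17 s: v starts 48 m/s; Δx = 48·6 + ½·-7·6² = 162 m; v ends 6 m/s.
17–22 s: v starts 6 m/s; Δx = 6·5 + ½·-6·5² = -45 m; v ends -24 m/s.
x(22) = 3 + Σ Δx = 437 m.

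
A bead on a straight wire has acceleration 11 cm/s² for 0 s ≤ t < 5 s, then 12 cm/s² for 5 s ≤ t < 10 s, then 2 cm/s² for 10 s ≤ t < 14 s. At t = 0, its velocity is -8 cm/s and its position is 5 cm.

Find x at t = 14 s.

On each constant-a segment, Δv = aΔt and Δx = v₀Δt + ½aΔt²; chain segment to segment.
0–5 s: v starts -8 cm/s; Δx = -8·5 + ½·11·5² = 97.5 cm; v ends 47 cm/s.
5–10 s: v starts 47 cm/s; Δx = 47·5 + ½·12·5² = 385 cm; v ends 107 cm/s.
10–14 s: v starts 107 cm/s; Δx = 107·4 + ½·2·4² = 444 cm; v ends 115 cm/s.
x(14) = 5 + Σ Δx = 931.5 cm.

931.5 cm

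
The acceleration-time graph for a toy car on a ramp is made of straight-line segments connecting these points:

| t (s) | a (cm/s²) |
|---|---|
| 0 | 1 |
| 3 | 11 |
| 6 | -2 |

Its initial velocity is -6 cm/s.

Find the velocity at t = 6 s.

25.5 cm/s

Δv equals the area under the a-t graph; then v = v₀ + Δv.
0–3 s: ½(1 + 11)(3) = 18 cm/s
3–6 s: ½(11 + -2)(3) = 13.5 cm/s
Δv = 31.5 cm/s, so v(6) = -6 + (31.5) = 25.5 cm/s.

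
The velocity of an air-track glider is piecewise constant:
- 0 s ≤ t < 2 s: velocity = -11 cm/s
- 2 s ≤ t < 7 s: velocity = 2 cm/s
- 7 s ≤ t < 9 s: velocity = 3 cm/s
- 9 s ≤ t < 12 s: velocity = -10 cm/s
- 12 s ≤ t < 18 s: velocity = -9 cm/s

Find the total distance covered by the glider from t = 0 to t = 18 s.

Distance (not displacement) is the total path length: add the absolute areas under v-t.
0–2 s: |-11| × 2 = 22 cm
2–7 s: |2| × 5 = 10 cm
7–9 s: |3| × 2 = 6 cm
9–12 s: |-10| × 3 = 30 cm
12–18 s: |-9| × 6 = 54 cm
Total distance = 122 cm

122 cm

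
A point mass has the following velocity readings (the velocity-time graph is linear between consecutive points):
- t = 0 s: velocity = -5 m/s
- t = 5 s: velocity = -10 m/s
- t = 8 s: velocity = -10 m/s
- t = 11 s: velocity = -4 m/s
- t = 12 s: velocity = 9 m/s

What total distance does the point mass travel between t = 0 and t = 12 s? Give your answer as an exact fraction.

Total distance travelled is ∫|v| dt — sum the magnitudes of each area piece.
0–5 s: |½(-5 + -10)(5)| = 37.5 m
5–8 s: |-10| × 3 = 30 m
8–11 s: |½(-10 + -4)(3)| = 21 m
11–12 s: v = 0 at t = 147/13 s; triangle areas 8/13 + 81/26 = 97/26 m
Total distance = 1199/13 m

1199/13 m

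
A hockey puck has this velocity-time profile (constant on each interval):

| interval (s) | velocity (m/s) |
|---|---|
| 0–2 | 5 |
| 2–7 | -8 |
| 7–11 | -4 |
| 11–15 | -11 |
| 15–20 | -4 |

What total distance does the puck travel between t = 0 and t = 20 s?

130 m

Total distance travelled is ∫|v| dt — sum the magnitudes of each area piece.
0–2 s: |5| × 2 = 10 m
2–7 s: |-8| × 5 = 40 m
7–11 s: |-4| × 4 = 16 m
11–15 s: |-11| × 4 = 44 m
15–20 s: |-4| × 5 = 20 m
Total distance = 130 m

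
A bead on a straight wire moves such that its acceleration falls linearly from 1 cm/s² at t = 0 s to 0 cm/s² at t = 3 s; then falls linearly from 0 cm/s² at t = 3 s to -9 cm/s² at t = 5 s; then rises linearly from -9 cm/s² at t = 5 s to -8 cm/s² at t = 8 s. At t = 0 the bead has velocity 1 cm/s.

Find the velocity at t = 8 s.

-32 cm/s

Δv equals the area under the a-t graph; then v = v₀ + Δv.
0–3 s: ½(1 + 0)(3) = 1.5 cm/s
3–5 s: ½(0 + -9)(2) = -9 cm/s
5–8 s: ½(-9 + -8)(3) = -25.5 cm/s
Δv = -33 cm/s, so v(8) = 1 + (-33) = -32 cm/s.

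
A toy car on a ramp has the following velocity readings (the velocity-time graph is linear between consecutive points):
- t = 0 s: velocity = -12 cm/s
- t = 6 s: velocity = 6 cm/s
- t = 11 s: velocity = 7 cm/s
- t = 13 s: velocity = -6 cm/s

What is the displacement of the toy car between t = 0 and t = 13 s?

Displacement is the signed area under the v-t curve.
0–6 s: ½(-12 + 6)(6) = -18 cm
6–11 s: ½(6 + 7)(5) = 32.5 cm
11–13 s: ½(7 + -6)(2) = 1 cm
Net displacement = 15.5 cm

15.5 cm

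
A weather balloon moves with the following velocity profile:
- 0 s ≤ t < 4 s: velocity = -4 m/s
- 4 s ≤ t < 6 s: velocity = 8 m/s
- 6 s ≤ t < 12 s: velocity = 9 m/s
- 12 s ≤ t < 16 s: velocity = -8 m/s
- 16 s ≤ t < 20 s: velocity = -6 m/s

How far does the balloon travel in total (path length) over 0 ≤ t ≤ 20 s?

142 m

Distance (not displacement) is the total path length: add the absolute areas under v-t.
0–4 s: |-4| × 4 = 16 m
4–6 s: |8| × 2 = 16 m
6–12 s: |9| × 6 = 54 m
12–16 s: |-8| × 4 = 32 m
16–20 s: |-6| × 4 = 24 m
Total distance = 142 m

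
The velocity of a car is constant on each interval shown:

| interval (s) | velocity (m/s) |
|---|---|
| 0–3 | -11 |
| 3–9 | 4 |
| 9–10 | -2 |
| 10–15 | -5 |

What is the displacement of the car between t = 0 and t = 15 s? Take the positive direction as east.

-36 m

Net displacement equals the area under the velocity-time graph (areas below the axis count negative).
0–3 s: -11 × 3 = -33 m
3–9 s: 4 × 6 = 24 m
9–10 s: -2 × 1 = -2 m
10–15 s: -5 × 5 = -25 m
Net displacement = -36 m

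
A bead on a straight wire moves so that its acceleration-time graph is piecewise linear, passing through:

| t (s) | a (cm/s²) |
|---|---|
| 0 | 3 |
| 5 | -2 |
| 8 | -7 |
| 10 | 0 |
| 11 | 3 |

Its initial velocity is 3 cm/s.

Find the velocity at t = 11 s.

-13.5 cm/s

Δv equals the area under the a-t graph; then v = v₀ + Δv.
0–5 s: ½(3 + -2)(5) = 2.5 cm/s
5–8 s: ½(-2 + -7)(3) = -13.5 cm/s
8–10 s: ½(-7 + 0)(2) = -7 cm/s
10–11 s: ½(0 + 3)(1) = 1.5 cm/s
Δv = -16.5 cm/s, so v(11) = 3 + (-16.5) = -13.5 cm/s.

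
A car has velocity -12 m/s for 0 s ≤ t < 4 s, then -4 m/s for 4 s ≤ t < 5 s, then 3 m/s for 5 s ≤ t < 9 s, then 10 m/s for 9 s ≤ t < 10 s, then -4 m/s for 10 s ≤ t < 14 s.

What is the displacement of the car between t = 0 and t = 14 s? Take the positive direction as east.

-46 m

Net displacement equals the area under the velocity-time graph (areas below the axis count negative).
0–4 s: -12 × 4 = -48 m
4–5 s: -4 × 1 = -4 m
5–9 s: 3 × 4 = 12 m
9–10 s: 10 × 1 = 10 m
10–14 s: -4 × 4 = -16 m
Net displacement = -46 m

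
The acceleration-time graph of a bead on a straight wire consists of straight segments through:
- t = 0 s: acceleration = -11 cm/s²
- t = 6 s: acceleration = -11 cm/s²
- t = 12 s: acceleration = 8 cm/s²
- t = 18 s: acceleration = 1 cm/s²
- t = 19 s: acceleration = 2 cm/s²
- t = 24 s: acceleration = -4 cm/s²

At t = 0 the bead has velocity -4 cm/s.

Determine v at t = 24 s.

Δv equals the area under the a-t graph; then v = v₀ + Δv.
0–6 s: -11 × 6 = -66 cm/s
6–12 s: ½(-11 + 8)(6) = -9 cm/s
12–18 s: ½(8 + 1)(6) = 27 cm/s
18–19 s: ½(1 + 2)(1) = 1.5 cm/s
19–24 s: ½(2 + -4)(5) = -5 cm/s
Δv = -51.5 cm/s, so v(24) = -4 + (-51.5) = -55.5 cm/s.

-55.5 cm/s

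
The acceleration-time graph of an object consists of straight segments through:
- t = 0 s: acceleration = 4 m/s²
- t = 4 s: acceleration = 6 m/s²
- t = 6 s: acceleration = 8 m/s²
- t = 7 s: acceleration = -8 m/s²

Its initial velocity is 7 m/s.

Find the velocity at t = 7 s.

41 m/s

Δv equals the area under the a-t graph; then v = v₀ + Δv.
0–4 s: ½(4 + 6)(4) = 20 m/s
4–6 s: ½(6 + 8)(2) = 14 m/s
6–7 s: ½(8 + -8)(1) = 0 m/s
Δv = 34 m/s, so v(7) = 7 + (34) = 41 m/s.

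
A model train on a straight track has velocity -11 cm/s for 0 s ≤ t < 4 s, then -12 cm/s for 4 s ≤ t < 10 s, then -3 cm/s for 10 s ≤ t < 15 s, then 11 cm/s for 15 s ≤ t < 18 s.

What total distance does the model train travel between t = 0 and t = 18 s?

Distance (not displacement) is the total path length: add the absolute areas under v-t.
0–4 s: |-11| × 4 = 44 cm
4–10 s: |-12| × 6 = 72 cm
10–15 s: |-3| × 5 = 15 cm
15–18 s: |11| × 3 = 33 cm
Total distance = 164 cm

164 cm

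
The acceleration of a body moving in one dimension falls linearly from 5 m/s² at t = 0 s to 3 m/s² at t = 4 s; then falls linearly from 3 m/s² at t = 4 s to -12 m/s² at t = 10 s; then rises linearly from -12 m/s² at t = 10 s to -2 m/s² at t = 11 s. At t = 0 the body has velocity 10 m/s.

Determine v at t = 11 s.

Δv equals the area under the a-t graph; then v = v₀ + Δv.
0–4 s: ½(5 + 3)(4) = 16 m/s
4–10 s: ½(3 + -12)(6) = -27 m/s
10–11 s: ½(-12 + -2)(1) = -7 m/s
Δv = -18 m/s, so v(11) = 10 + (-18) = -8 m/s.

-8 m/s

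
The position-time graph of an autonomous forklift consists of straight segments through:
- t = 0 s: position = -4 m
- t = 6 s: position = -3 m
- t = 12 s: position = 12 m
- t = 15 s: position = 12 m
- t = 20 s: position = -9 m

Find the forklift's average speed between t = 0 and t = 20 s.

Average speed = (total path length)/(elapsed time); on a piecewise-linear x-t graph the path length is Σ|Δx|.
0–6 s: |Δx| = |-3 − -4| = 1 m
6–12 s: |Δx| = |12 − -3| = 15 m
12–15 s: |Δx| = |12 − 12| = 0 m
15–20 s: |Δx| = |-9 − 12| = 21 m
Total path = 37 m; average speed = 37/20 = 1.85 m/s.

1.85 m/s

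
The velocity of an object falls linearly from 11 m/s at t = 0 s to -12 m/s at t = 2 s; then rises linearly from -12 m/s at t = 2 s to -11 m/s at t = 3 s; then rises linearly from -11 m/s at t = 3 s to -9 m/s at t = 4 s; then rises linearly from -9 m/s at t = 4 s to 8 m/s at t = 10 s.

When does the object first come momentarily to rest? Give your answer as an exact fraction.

v changes sign on 0–2 s (from 11 to -12); the graph is linear there, so v = 0 at t = 0 + (-11)·(2 − 0)/(-12 − 11) = 22/23 s.

t = 22/23 s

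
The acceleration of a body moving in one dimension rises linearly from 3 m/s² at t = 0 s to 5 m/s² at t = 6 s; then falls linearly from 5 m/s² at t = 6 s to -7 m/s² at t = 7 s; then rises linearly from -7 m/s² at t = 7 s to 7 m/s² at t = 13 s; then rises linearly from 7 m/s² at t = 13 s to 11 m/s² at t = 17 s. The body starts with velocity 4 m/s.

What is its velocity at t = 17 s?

63 m/s

Δv equals the area under the a-t graph; then v = v₀ + Δv.
0–6 s: ½(3 + 5)(6) = 24 m/s
6–7 s: ½(5 + -7)(1) = -1 m/s
7–13 s: ½(-7 + 7)(6) = 0 m/s
13–17 s: ½(7 + 11)(4) = 36 m/s
Δv = 59 m/s, so v(17) = 4 + (59) = 63 m/s.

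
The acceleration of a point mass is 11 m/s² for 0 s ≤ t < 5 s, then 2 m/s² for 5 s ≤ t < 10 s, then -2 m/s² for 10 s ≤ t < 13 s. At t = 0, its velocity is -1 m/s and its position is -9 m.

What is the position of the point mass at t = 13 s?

On each constant-a segment, Δv = aΔt and Δx = v₀Δt + ½aΔt²; chain segment to segment.
0–5 s: v starts -1 m/s; Δx = -1·5 + ½·11·5² = 132.5 m; v ends 54 m/s.
5–10 s: v starts 54 m/s; Δx = 54·5 + ½·2·5² = 295 m; v ends 64 m/s.
10–13 s: v starts 64 m/s; Δx = 64·3 + ½·-2·3² = 183 m; v ends 58 m/s.
x(13) = -9 + Σ Δx = 601.5 m.

601.5 m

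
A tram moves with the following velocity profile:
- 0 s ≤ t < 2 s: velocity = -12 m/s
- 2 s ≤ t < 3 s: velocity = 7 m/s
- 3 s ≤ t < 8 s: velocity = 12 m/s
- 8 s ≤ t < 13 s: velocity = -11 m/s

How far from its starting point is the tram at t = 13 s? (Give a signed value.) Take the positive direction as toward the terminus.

Net displacement equals the area under the velocity-time graph (areas below the axis count negative).
0–2 s: -12 × 2 = -24 m
2–3 s: 7 × 1 = 7 m
3–8 s: 12 × 5 = 60 m
8–13 s: -11 × 5 = -55 m
Net displacement = -12 m

-12 m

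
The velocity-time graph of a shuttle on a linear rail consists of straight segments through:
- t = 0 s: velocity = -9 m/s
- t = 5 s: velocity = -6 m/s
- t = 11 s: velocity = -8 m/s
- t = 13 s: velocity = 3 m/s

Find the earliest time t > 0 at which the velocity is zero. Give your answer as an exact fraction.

v changes sign on 11–13 s (from -8 to 3); the graph is linear there, so v = 0 at t = 11 + (8)·(13 − 11)/(3 − -8) = 137/11 s.

t = 137/11 s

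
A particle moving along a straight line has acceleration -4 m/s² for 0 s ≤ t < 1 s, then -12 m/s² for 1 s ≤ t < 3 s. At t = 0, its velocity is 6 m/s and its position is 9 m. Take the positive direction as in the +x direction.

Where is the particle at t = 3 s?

-7 m

On each constant-a segment, Δv = aΔt and Δx = v₀Δt + ½aΔt²; chain segment to segment.
0–1 s: v starts 6 m/s; Δx = 6·1 + ½·-4·1² = 4 m; v ends 2 m/s.
1–3 s: v starts 2 m/s; Δx = 2·2 + ½·-12·2² = -20 m; v ends -22 m/s.
x(3) = 9 + Σ Δx = -7 m.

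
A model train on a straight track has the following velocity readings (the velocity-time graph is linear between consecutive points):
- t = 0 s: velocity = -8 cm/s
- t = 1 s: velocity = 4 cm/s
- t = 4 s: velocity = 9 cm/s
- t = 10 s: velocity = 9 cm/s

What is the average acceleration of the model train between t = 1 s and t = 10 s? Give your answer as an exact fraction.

Average acceleration = Δv/Δt = (9 − 4)/(10 − 1) = 5/9 cm/s².

5/9 cm/s²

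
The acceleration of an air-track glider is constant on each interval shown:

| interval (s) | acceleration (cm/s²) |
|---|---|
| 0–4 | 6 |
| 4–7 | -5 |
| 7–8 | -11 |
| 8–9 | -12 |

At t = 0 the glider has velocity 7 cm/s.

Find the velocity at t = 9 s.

Δv equals the area under the a-t graph; then v = v₀ + Δv.
0–4 s: 6 × 4 = 24 cm/s
4–7 s: -5 × 3 = -15 cm/s
7–8 s: -11 × 1 = -11 cm/s
8–9 s: -12 × 1 = -12 cm/s
Δv = -14 cm/s, so v(9) = 7 + (-14) = -7 cm/s.

-7 cm/s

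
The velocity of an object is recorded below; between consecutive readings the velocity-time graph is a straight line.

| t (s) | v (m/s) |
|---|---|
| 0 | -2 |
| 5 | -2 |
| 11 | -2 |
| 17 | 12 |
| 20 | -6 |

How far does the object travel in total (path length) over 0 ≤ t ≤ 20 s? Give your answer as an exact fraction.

481/7 m

Distance (not displacement) is the total path length: add the absolute areas under v-t.
0–5 s: |-2| × 5 = 10 m
5–11 s: |-2| × 6 = 12 m
11–17 s: v = 0 at t = 83/7 s; triangle areas 6/7 + 216/7 = 222/7 m
17–20 s: v = 0 at t = 19 s; triangle areas 12 + 3 = 15 m
Total distance = 481/7 m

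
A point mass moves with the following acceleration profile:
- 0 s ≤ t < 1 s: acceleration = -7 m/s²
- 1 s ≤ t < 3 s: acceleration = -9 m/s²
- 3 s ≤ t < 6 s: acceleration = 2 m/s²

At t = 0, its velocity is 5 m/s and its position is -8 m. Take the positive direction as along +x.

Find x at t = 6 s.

On each constant-a segment, Δv = aΔt and Δx = v₀Δt + ½aΔt²; chain segment to segment.
0–1 s: v starts 5 m/s; Δx = 5·1 + ½·-7·1² = 1.5 m; v ends -2 m/s.
1–3 s: v starts -2 m/s; Δx = -2·2 + ½·-9·2² = -22 m; v ends -20 m/s.
3–6 s: v starts -20 m/s; Δx = -20·3 + ½·2·3² = -51 m; v ends -14 m/s.
x(6) = -8 + Σ Δx = -79.5 m.

-79.5 m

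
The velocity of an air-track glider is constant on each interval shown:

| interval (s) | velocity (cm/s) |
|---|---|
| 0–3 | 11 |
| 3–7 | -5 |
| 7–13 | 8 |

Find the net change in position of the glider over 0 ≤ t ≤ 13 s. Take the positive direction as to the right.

61 cm

Displacement is the signed area under the v-t curve.
0–3 s: 11 × 3 = 33 cm
3–7 s: -5 × 4 = -20 cm
7–13 s: 8 × 6 = 48 cm
Net displacement = 61 cm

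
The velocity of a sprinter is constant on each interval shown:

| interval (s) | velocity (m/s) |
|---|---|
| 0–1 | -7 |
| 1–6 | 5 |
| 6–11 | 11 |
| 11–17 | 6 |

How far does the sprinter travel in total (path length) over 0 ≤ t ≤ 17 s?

123 m

Total distance travelled is ∫|v| dt — sum the magnitudes of each area piece.
0–1 s: |-7| × 1 = 7 m
1–6 s: |5| × 5 = 25 m
6–11 s: |11| × 5 = 55 m
11–17 s: |6| × 6 = 36 m
Total distance = 123 m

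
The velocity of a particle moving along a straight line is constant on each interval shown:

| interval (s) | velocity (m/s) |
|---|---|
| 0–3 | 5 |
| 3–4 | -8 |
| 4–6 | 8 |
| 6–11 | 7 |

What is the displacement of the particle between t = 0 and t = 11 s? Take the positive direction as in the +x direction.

Net displacement equals the area under the velocity-time graph (areas below the axis count negative).
0–3 s: 5 × 3 = 15 m
3–4 s: -8 × 1 = -8 m
4–6 s: 8 × 2 = 16 m
6–11 s: 7 × 5 = 35 m
Net displacement = 58 m

58 m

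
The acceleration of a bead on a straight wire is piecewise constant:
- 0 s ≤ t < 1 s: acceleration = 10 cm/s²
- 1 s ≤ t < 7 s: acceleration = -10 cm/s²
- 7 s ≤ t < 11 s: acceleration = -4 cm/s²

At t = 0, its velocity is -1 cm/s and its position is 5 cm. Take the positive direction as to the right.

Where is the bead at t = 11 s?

On each constant-a segment, Δv = aΔt and Δx = v₀Δt + ½aΔt²; chain segment to segment.
0–1 s: v starts -1 cm/s; Δx = -1·1 + ½·10·1² = 4 cm; v ends 9 cm/s.
1–7 s: v starts 9 cm/s; Δx = 9·6 + ½·-10·6² = -126 cm; v ends -51 cm/s.
7–11 s: v starts -51 cm/s; Δx = -51·4 + ½·-4·4² = -236 cm; v ends -67 cm/s.
x(11) = 5 + Σ Δx = -353 cm.

-353 cm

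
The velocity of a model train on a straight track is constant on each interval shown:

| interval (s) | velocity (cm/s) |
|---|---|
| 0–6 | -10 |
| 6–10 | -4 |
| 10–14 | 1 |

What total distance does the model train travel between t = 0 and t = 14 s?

80 cm

Distance (not displacement) is the total path length: add the absolute areas under v-t.
0–6 s: |-10| × 6 = 60 cm
6–10 s: |-4| × 4 = 16 cm
10–14 s: |1| × 4 = 4 cm
Total distance = 80 cm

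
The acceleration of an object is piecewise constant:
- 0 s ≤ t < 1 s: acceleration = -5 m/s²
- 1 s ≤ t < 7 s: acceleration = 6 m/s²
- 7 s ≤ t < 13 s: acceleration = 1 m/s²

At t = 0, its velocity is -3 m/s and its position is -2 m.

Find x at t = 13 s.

238.5 m

On each constant-a segment, Δv = aΔt and Δx = v₀Δt + ½aΔt²; chain segment to segment.
0–1 s: v starts -3 m/s; Δx = -3·1 + ½·-5·1² = -5.5 m; v ends -8 m/s.
1–7 s: v starts -8 m/s; Δx = -8·6 + ½·6·6² = 60 m; v ends 28 m/s.
7–13 s: v starts 28 m/s; Δx = 28·6 + ½·1·6² = 186 m; v ends 34 m/s.
x(13) = -2 + Σ Δx = 238.5 m.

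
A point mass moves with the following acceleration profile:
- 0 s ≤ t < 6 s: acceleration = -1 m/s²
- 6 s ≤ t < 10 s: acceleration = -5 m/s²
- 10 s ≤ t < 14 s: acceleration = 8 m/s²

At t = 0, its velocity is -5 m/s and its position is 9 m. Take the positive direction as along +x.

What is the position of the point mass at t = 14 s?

-183 m

On each constant-a segment, Δv = aΔt and Δx = v₀Δt + ½aΔt²; chain segment to segment.
0–6 s: v starts -5 m/s; Δx = -5·6 + ½·-1·6² = -48 m; v ends -11 m/s.
6–10 s: v starts -11 m/s; Δx = -11·4 + ½·-5·4² = -84 m; v ends -31 m/s.
10–14 s: v starts -31 m/s; Δx = -31·4 + ½·8·4² = -60 m; v ends 1 m/s.
x(14) = 9 + Σ Δx = -183 m.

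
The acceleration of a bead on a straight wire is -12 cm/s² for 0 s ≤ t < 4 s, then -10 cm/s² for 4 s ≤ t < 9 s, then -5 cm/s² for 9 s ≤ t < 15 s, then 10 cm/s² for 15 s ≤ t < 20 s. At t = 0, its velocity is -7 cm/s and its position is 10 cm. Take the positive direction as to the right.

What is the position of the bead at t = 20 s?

On each constant-a segment, Δv = aΔt and Δx = v₀Δt + ½aΔt²; chain segment to segment.
0–4 s: v starts -7 cm/s; Δx = -7·4 + ½·-12·4² = -124 cm; v ends -55 cm/s.
4–9 s: v starts -55 cm/s; Δx = -55·5 + ½·-10·5² = -400 cm; v ends -105 cm/s.
9–15 s: v starts -105 cm/s; Δx = -105·6 + ½·-5·6² = -720 cm; v ends -135 cm/s.
15–20 s: v starts -135 cm/s; Δx = -135·5 + ½·10·5² = -550 cm; v ends -85 cm/s.
x(20) = 10 + Σ Δx = -1784 cm.

-1784 cm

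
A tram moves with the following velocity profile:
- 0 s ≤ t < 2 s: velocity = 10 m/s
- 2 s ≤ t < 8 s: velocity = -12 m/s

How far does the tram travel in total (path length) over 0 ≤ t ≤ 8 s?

Total distance travelled is ∫|v| dt — sum the magnitudes of each area piece.
0–2 s: |10| × 2 = 20 m
2–8 s: |-12| × 6 = 72 m
Total distance = 92 m

92 m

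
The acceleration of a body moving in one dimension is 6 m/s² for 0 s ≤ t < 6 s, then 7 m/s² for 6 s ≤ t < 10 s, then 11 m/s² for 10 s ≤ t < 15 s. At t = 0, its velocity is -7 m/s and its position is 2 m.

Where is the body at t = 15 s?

662.5 m

On each constant-a segment, Δv = aΔt and Δx = v₀Δt + ½aΔt²; chain segment to segment.
0–6 s: v starts -7 m/s; Δx = -7·6 + ½·6·6² = 66 m; v ends 29 m/s.
6–10 s: v starts 29 m/s; Δx = 29·4 + ½·7·4² = 172 m; v ends 57 m/s.
10–15 s: v starts 57 m/s; Δx = 57·5 + ½·11·5² = 422.5 m; v ends 112 m/s.
x(15) = 2 + Σ Δx = 662.5 m.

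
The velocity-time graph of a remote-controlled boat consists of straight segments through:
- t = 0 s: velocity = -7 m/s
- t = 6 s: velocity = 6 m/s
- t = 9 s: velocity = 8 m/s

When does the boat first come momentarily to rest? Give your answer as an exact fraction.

v changes sign on 0–6 s (from -7 to 6); the graph is linear there, so v = 0 at t = 0 + (7)·(6 − 0)/(6 − -7) = 42/13 s.

t = 42/13 s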